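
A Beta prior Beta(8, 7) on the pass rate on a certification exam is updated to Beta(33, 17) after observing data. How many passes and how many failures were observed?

25 passes and 10 failures

Under Beta–binomial conjugacy the posterior parameters are (α+s, β+f).
So s = 33 − 8 = 25 and f = 17 − 7 = 10.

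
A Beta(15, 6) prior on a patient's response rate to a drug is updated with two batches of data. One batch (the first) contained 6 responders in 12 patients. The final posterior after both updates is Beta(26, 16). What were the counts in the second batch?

Because Beta–binomial updating is additive in the counts, the combined data contributed (α_post−α_prior, β_post−β_prior) successes and failures.
Total across both batches: 26−15=11 responders, 16−6=10 non-responders.
Subtract the first batch: 11−6=5 responders and 10−6=4 non-responders.

5 responders and 4 non-responders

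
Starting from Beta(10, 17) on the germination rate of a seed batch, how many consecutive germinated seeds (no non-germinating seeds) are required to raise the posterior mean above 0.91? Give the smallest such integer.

After k germinated seeds and 0 non-germinating seeds the posterior is Beta(10+k, 17), with mean (10+k)/(10+17+k).
Set (10+k)/(27+k) > 0.91 and solve: k > (0.91·27 − 10)/(1 − 0.91) = 161.889.
The smallest integer exceeding 161.889 is 162, and checking k=162: (172)/(189) = 0.9101 > 0.91.

k = 162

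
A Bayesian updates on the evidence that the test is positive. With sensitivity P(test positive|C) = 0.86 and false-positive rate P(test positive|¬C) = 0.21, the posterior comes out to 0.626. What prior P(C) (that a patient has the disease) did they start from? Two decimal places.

P(C) = 0.29

In odds form, posterior odds = prior odds × likelihood ratio, so prior odds = posterior odds ÷ LR.
Posterior odds = 0.626/(1−0.626) = 1.6738. LR = 0.86/0.21 = 4.0952.
Prior odds = 1.6738/4.0952 = 0.4087, so P(C) = 0.4087/(1+0.4087) ≈ 0.29.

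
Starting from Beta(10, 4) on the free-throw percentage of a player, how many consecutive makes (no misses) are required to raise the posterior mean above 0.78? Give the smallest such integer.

k = 5

After k makes and 0 misses the posterior is Beta(10+k, 4), with mean (10+k)/(10+4+k).
Set (10+k)/(14+k) > 0.78 and solve: k > (0.78·14 − 10)/(1 − 0.78) = 4.182.
The smallest integer exceeding 4.182 is 5.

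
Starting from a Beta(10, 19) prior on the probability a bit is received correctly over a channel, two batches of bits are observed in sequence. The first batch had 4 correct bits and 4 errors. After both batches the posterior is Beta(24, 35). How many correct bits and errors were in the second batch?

10 correct bits and 12 errors

Sequential conjugate updates are equivalent to a single update on the pooled data, so total successes = posterior α − prior α and total failures = posterior β − prior β.
Total across both batches: 24−10=14 correct bits, 35−19=16 errors.
Subtract the first batch: 14−4=10 correct bits and 16−4=12 errors.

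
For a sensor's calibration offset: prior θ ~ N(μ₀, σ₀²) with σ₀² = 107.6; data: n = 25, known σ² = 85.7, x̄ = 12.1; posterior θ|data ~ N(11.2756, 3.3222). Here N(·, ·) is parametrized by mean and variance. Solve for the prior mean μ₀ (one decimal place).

μ₀ = -14.6

With known observation variance, the Normal–Normal posterior has precision τ_n = τ₀ + n/σ² and mean μ_n = (τ₀μ₀ + (n/σ²)x̄)/τ_n.
Here τ₀ = 1/107.6 = 0.009294 and τ_data = 25/85.7 = 0.291715, so τ_n = 0.301009.
Rearranging for μ₀: μ₀ = (μ_n·τ_n − τ_data·x̄)/τ₀ = (11.2756·0.301009 − 0.291715·12.1) / 0.009294 = -0.135694/0.009294 ≈ -14.6.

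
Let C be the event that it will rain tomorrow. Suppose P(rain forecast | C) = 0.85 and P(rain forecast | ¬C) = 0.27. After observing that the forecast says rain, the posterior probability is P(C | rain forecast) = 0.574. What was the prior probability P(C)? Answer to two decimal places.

P(C) = 0.30

In odds form, posterior odds = prior odds × likelihood ratio, so prior odds = posterior odds ÷ LR.
Posterior odds = 0.574/(1−0.574) = 1.3474. LR = 0.85/0.27 = 3.1481.
Prior odds = 1.3474/3.1481 = 0.4280, so P(C) = 0.4280/(1+0.4280) ≈ 0.30.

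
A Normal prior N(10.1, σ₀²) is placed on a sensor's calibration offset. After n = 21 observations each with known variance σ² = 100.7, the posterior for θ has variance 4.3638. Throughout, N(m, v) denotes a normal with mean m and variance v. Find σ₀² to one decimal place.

For the Normal–Normal model with known σ², precisions add: τ_n = τ₀ + n/σ².
So 1/σ₀² = 1/4.3638 − 21/100.7 = 0.229158 − 0.208540 = 0.020618.
Hence σ₀² = 1/0.020618 ≈ 48.5.

σ₀² = 48.5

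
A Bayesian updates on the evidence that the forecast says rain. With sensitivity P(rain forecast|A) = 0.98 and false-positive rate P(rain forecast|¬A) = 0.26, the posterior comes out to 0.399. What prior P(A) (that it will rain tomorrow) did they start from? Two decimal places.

Bayes' rule in odds form gives O(A|E) = O(A)·[P(E|A)/P(E|¬A)], hence O(A) = O(A|E)/LR.
Posterior odds = 0.399/(1−0.399) = 0.6639. LR = 0.98/0.26 = 3.7692.
Prior odds = 0.6639/3.7692 = 0.1761, so P(A) = 0.1761/(1+0.1761) ≈ 0.15.

P(A) = 0.15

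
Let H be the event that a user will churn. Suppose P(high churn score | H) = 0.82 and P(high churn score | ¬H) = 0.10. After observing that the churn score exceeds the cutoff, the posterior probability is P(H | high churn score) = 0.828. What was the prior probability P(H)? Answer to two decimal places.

P(H) = 0.37

In odds form, posterior odds = prior odds × likelihood ratio, so prior odds = posterior odds ÷ LR.
Posterior odds = 0.828/(1−0.828) = 4.8140. LR = 0.82/0.10 = 8.2000.
Prior odds = 4.8140/8.2000 = 0.5871, so P(H) = 0.5871/(1+0.5871) ≈ 0.37.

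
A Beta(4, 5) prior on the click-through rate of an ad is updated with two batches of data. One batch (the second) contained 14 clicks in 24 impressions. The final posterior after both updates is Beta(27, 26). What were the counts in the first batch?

9 clicks and 11 non-clicks

Because Beta–binomial updating is additive in the counts, the combined data contributed (α_post−α_prior, β_post−β_prior) successes and failures.
Total across both batches: 27−4=23 clicks, 26−5=21 non-clicks.
Subtract the second batch: 23−14=9 clicks and 21−10=11 non-clicks.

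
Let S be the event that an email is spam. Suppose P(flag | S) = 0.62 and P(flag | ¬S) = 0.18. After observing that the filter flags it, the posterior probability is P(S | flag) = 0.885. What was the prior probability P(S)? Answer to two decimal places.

In odds form, posterior odds = prior odds × likelihood ratio, so prior odds = posterior odds ÷ LR.
Posterior odds = 0.885/(1−0.885) = 7.6957. LR = 0.62/0.18 = 3.4444.
Prior odds = 7.6957/3.4444 = 2.2343, so P(S) = 2.2343/(1+2.2343) ≈ 0.69.

P(S) = 0.69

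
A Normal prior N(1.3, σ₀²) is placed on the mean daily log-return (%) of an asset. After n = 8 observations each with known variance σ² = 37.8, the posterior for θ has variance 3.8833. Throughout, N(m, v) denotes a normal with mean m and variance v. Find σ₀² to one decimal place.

Posterior precision equals prior precision plus data precision: 1/σ_n² = 1/σ₀² + n/σ².
So 1/σ₀² = 1/3.8833 − 8/37.8 = 0.257513 − 0.211640 = 0.045873.
Hence σ₀² = 1/0.045873 ≈ 21.8.

σ₀² = 21.8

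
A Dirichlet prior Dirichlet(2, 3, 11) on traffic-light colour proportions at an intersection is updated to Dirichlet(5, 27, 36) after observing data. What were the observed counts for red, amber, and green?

For a Dirichlet(α) prior with multinomial counts c, the posterior is Dirichlet(α + c) componentwise.
Counts are posterior − prior componentwise: 5−2=3, 27−3=24, 36−11=25.

counts (3, 24, 25)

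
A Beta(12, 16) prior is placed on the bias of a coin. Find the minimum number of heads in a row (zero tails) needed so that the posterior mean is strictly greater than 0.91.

k = 150

After k heads and 0 tails the posterior is Beta(12+k, 16), with mean (12+k)/(12+16+k).
Set (12+k)/(28+k) > 0.91 and solve: k > (0.91·28 − 12)/(1 − 0.91) = 149.778.
The smallest integer exceeding 149.778 is 150.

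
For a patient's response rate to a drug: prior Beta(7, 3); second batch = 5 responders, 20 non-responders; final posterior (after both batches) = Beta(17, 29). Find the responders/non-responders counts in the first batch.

5 responders and 6 non-responders

Sequential conjugate updates are equivalent to a single update on the pooled data, so total successes = posterior α − prior α and total failures = posterior β − prior β.
Total across both batches: 17−7=10 responders, 29−3=26 non-responders.
Subtract the second batch: 10−5=5 responders and 26−20=6 non-responders.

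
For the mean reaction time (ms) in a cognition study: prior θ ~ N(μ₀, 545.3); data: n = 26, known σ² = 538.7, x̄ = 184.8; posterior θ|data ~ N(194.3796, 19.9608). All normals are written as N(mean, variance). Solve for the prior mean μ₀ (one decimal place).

μ₀ = 446.5

The posterior mean is a precision-weighted average: μ_n = (τ₀μ₀ + τ_data·x̄)/(τ₀+τ_data), with τ₀=1/σ₀² and τ_data=n/σ².
Here τ₀ = 1/545.3 = 0.001834 and τ_data = 26/538.7 = 0.048264, so τ_n = 0.050098.
Rearranging for μ₀: μ₀ = (μ_n·τ_n − τ_data·x̄)/τ₀ = (194.3796·0.050098 − 0.048264·184.8) / 0.001834 = 0.818842/0.001834 ≈ 446.5.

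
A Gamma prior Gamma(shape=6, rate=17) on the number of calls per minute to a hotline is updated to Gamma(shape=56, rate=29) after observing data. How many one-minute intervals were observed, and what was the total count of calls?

Gamma–Poisson conjugacy: posterior shape = α + Σxᵢ, posterior rate = β + n.
Matching: Σxᵢ = 56 − 6 = 50 and n = 29 − 17 = 12.

n = 12 one-minute intervals with total 50 calls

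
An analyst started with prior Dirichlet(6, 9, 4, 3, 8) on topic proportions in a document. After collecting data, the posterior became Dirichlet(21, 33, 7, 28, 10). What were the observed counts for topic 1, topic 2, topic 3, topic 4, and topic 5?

counts (15, 24, 3, 25, 2)

For a Dirichlet(α) prior with multinomial counts c, the posterior is Dirichlet(α + c) componentwise.
Counts are posterior − prior componentwise: 21−6=15, 33−9=24, 7−4=3, 28−3=25, 10−8=2.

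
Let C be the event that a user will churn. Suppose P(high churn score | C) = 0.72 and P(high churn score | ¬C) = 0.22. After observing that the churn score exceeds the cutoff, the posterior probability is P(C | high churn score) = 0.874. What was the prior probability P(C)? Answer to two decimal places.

P(C) = 0.68

Bayes' rule in odds form gives O(C|E) = O(C)·[P(E|C)/P(E|¬C)], hence O(C) = O(C|E)/LR.
Posterior odds = 0.874/(1−0.874) = 6.9365. LR = 0.72/0.22 = 3.2727.
Prior odds = 6.9365/3.2727 = 2.1195, so P(C) = 2.1195/(1+2.1195) ≈ 0.68.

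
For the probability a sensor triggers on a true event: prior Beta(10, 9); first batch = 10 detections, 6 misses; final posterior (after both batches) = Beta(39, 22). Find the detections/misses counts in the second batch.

19 detections and 7 misses

Because Beta–binomial updating is additive in the counts, the combined data contributed (α_post−α_prior, β_post−β_prior) successes and failures.
Total across both batches: 39−10=29 detections, 22−9=13 misses.
Subtract the first batch: 29−10=19 detections and 13−6=7 misses.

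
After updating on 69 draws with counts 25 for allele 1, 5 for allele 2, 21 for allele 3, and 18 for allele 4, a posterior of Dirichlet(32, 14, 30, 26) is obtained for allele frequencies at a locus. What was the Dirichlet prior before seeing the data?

For a Dirichlet(α) prior with multinomial counts c, the posterior is Dirichlet(α + c) componentwise.
Subtract each count from the matching posterior parameter: 32−25=7, 14−5=9, 30−21=9, 26−18=8.

Dirichlet(7, 9, 9, 8)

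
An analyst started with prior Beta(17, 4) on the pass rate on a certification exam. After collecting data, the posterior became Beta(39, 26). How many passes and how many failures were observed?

22 passes and 22 failures

Beta is conjugate to the binomial likelihood: posterior = Beta(α+s, β+f).
So s = 39 − 17 = 22 and f = 26 − 4 = 22.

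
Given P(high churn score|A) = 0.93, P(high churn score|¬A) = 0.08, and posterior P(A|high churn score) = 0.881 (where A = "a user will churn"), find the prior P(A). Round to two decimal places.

Bayes' rule in odds form gives O(A|E) = O(A)·[P(E|A)/P(E|¬A)], hence O(A) = O(A|E)/LR.
Posterior odds = 0.881/(1−0.881) = 7.4034. LR = 0.93/0.08 = 11.6250.
Prior odds = 7.4034/11.6250 = 0.6369, so P(A) = 0.6369/(1+0.6369) ≈ 0.39.

P(A) = 0.39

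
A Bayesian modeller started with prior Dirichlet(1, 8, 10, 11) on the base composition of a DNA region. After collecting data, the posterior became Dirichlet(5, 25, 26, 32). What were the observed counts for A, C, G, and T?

counts (4, 17, 16, 21)

For a Dirichlet(α) prior with multinomial counts c, the posterior is Dirichlet(α + c) componentwise.
Counts are posterior − prior componentwise: 5−1=4, 25−8=17, 26−10=16, 32−11=21.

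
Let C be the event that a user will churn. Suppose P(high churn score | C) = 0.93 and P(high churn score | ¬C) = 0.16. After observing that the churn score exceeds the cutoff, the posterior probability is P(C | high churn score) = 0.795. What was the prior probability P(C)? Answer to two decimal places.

P(C) = 0.40

Bayes' rule in odds form gives O(C|E) = O(C)·[P(E|C)/P(E|¬C)], hence O(C) = O(C|E)/LR.
Posterior odds = 0.795/(1−0.795) = 3.8780. LR = 0.93/0.16 = 5.8125.
Prior odds = 3.8780/5.8125 = 0.6672, so P(C) = 0.6672/(1+0.6672) ≈ 0.40.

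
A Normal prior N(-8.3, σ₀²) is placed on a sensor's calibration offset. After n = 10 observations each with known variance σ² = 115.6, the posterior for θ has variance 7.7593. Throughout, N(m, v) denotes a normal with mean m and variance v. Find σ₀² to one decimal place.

σ₀² = 23.6

For the Normal–Normal model with known σ², precisions add: τ_n = τ₀ + n/σ².
So 1/σ₀² = 1/7.7593 − 10/115.6 = 0.128878 − 0.086505 = 0.042373.
Hence σ₀² = 1/0.042373 ≈ 23.6.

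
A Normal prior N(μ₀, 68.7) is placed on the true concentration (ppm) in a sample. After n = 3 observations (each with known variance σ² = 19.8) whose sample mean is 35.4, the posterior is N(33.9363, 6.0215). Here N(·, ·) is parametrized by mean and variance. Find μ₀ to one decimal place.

With known observation variance, the Normal–Normal posterior has precision τ_n = τ₀ + n/σ² and mean μ_n = (τ₀μ₀ + (n/σ²)x̄)/τ_n.
Here τ₀ = 1/68.7 = 0.014556 and τ_data = 3/19.8 = 0.151515, so τ_n = 0.166071.
Rearranging for μ₀: μ₀ = (μ_n·τ_n − τ_data·x̄)/τ₀ = (33.9363·0.166071 − 0.151515·35.4) / 0.014556 = 0.272204/0.014556 ≈ 18.7.

μ₀ = 18.7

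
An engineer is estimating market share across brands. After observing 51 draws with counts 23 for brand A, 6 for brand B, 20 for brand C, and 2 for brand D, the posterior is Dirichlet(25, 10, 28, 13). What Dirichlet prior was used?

For a Dirichlet(α) prior with multinomial counts c, the posterior is Dirichlet(α + c) componentwise.
Subtract each count from the matching posterior parameter: 25−23=2, 10−6=4, 28−20=8, 13−2=11.

Dirichlet(2, 4, 8, 11)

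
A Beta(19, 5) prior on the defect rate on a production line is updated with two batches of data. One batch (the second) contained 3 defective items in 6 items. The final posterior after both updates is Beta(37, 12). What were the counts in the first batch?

15 defective items and 4 good items

Sequential conjugate updates are equivalent to a single update on the pooled data, so total successes = posterior α − prior α and total failures = posterior β − prior β.
Total across both batches: 37−19=18 defective items, 12−5=7 good items.
Subtract the second batch: 18−3=15 defective items and 7−3=4 good items.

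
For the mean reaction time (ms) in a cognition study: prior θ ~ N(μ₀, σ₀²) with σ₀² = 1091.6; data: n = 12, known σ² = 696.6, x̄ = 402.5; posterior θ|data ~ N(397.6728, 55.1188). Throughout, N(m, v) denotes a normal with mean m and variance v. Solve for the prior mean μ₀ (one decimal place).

With known observation variance, the Normal–Normal posterior has precision τ_n = τ₀ + n/σ² and mean μ_n = (τ₀μ₀ + (n/σ²)x̄)/τ_n.
Here τ₀ = 1/1091.6 = 0.000916 and τ_data = 12/696.6 = 0.017227, so τ_n = 0.018143.
Rearranging for μ₀: μ₀ = (μ_n·τ_n − τ_data·x̄)/τ₀ = (397.6728·0.018143 − 0.017227·402.5) / 0.000916 = 0.281110/0.000916 ≈ 306.9.

μ₀ = 306.9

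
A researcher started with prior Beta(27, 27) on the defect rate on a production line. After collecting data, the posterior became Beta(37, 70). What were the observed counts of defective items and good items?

Beta is conjugate to the binomial likelihood: posterior = Beta(α+s, β+f).
So s = 37 − 27 = 10 and f = 70 − 27 = 43.

10 defective items and 43 good items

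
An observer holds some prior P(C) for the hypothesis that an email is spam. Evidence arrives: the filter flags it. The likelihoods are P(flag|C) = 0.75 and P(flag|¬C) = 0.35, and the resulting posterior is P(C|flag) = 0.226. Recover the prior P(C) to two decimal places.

P(C) = 0.12

Bayes' rule in odds form gives O(C|E) = O(C)·[P(E|C)/P(E|¬C)], hence O(C) = O(C|E)/LR.
Posterior odds = 0.226/(1−0.226) = 0.2920. LR = 0.75/0.35 = 2.1429.
Prior odds = 0.2920/2.1429 = 0.1363, so P(C) = 0.1363/(1+0.1363) ≈ 0.12.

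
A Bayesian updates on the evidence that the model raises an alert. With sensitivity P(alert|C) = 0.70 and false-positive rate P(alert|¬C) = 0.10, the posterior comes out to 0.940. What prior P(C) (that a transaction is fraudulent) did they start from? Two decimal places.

P(C) = 0.69

In odds form, posterior odds = prior odds × likelihood ratio, so prior odds = posterior odds ÷ LR.
Posterior odds = 0.940/(1−0.940) = 15.6667. LR = 0.70/0.10 = 7.0000.
Prior odds = 15.6667/7.0000 = 2.2381, so P(C) = 2.2381/(1+2.2381) ≈ 0.69.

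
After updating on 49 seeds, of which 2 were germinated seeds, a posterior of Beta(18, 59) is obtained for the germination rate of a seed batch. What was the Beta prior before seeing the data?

A Beta(a, b) prior with s successes and f failures in binomial data gives a Beta(a+s, b+f) posterior.
Subtract the data counts: 18−2=16, 59−47=12.

Beta(16, 12)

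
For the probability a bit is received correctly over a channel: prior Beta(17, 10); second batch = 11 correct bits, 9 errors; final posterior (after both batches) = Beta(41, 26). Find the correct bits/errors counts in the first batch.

13 correct bits and 7 errors

Sequential conjugate updates are equivalent to a single update on the pooled data, so total successes = posterior α − prior α and total failures = posterior β − prior β.
Total across both batches: 41−17=24 correct bits, 26−10=16 errors.
Subtract the second batch: 24−11=13 correct bits and 16−9=7 errors.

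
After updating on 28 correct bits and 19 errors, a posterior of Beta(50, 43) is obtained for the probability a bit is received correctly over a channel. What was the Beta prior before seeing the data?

A Beta(a, b) prior with s successes and f failures in binomial data gives a Beta(a+s, b+f) posterior.
Subtract the data counts: 50−28=22, 43−19=24.

Beta(22, 24)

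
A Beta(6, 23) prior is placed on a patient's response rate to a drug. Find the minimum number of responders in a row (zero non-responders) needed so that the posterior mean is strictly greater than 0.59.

After k responders and 0 non-responders the posterior is Beta(6+k, 23), with mean (6+k)/(6+23+k).
Set (6+k)/(29+k) > 0.59 and solve: k > (0.59·29 − 6)/(1 − 0.59) = 27.098.
The smallest integer exceeding 27.098 is 28.

k = 28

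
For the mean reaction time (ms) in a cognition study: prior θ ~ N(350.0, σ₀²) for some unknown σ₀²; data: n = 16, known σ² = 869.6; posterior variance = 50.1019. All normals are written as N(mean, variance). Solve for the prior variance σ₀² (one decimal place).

σ₀² = 641.0

For the Normal–Normal model with known σ², precisions add: τ_n = τ₀ + n/σ².
So 1/σ₀² = 1/50.1019 − 16/869.6 = 0.019959 − 0.018399 = 0.001560.
Hence σ₀² = 1/0.001560 ≈ 641.0.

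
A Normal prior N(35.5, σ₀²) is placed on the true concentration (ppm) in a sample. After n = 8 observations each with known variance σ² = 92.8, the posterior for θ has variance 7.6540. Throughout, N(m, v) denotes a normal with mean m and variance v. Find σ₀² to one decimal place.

For the Normal–Normal model with known σ², precisions add: τ_n = τ₀ + n/σ².
So 1/σ₀² = 1/7.6540 − 8/92.8 = 0.130651 − 0.086207 = 0.044444.
Hence σ₀² = 1/0.044444 ≈ 22.5.

σ₀² = 22.5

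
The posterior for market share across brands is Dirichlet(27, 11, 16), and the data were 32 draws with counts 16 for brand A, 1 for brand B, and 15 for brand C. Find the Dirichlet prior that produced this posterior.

For a Dirichlet(α) prior with multinomial counts c, the posterior is Dirichlet(α + c) componentwise.
Subtract each count from the matching posterior parameter: 27−16=11, 11−1=10, 16−15=1.

Dirichlet(11, 10, 1)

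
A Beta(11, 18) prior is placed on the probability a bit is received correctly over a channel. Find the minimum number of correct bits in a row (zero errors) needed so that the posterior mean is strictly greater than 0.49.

k = 7

After k correct bits and 0 errors the posterior is Beta(11+k, 18), with mean (11+k)/(11+18+k).
Set (11+k)/(29+k) > 0.49 and solve: k > (0.49·29 − 11)/(1 − 0.49) = 6.294.
The smallest integer exceeding 6.294 is 7.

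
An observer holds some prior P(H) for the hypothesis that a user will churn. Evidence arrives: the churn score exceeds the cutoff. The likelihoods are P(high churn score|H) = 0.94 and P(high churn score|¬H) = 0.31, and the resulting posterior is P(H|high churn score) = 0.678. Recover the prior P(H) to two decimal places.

P(H) = 0.41

Bayes' rule in odds form gives O(H|E) = O(H)·[P(E|H)/P(E|¬H)], hence O(H) = O(H|E)/LR.
Posterior odds = 0.678/(1−0.678) = 2.1056. LR = 0.94/0.31 = 3.0323.
Prior odds = 2.1056/3.0323 = 0.6944, so P(H) = 0.6944/(1+0.6944) ≈ 0.41.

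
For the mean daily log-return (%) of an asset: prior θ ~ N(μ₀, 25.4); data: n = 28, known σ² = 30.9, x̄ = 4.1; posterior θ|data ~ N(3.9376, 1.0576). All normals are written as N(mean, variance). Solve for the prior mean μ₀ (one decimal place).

With known observation variance, the Normal–Normal posterior has precision τ_n = τ₀ + n/σ² and mean μ_n = (τ₀μ₀ + (n/σ²)x̄)/τ_n.
Here τ₀ = 1/25.4 = 0.039370 and τ_data = 28/30.9 = 0.906149, so τ_n = 0.945519.
Rearranging for μ₀: μ₀ = (μ_n·τ_n − τ_data·x̄)/τ₀ = (3.9376·0.945519 − 0.906149·4.1) / 0.039370 = 0.007865/0.039370 ≈ 0.2.

μ₀ = 0.2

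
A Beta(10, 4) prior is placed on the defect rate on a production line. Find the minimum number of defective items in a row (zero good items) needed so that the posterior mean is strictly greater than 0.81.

k = 8

After k defective items and 0 good items the posterior is Beta(10+k, 4), with mean (10+k)/(10+4+k).
Set (10+k)/(14+k) > 0.81 and solve: k > (0.81·14 − 10)/(1 − 0.81) = 7.053.
The smallest integer exceeding 7.053 is 8, and checking k=8: (18)/(22) = 0.8182 > 0.81.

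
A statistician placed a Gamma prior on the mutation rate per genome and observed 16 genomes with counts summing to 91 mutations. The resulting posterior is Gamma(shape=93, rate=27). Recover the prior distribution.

Gamma(shape=2, rate=11)

A Gamma(α, β) prior (rate parametrization) on a Poisson rate with n observations summing to S gives posterior Gamma(α+S, β+n).
So α = 93 − 91 = 2 and β = 27 − 16 = 11.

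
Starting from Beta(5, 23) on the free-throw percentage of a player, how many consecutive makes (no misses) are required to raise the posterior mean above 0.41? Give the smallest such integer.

k = 11

After k makes and 0 misses the posterior is Beta(5+k, 23), with mean (5+k)/(5+23+k).
Set (5+k)/(28+k) > 0.41 and solve: k > (0.41·28 − 5)/(1 − 0.41) = 10.983.
The smallest integer exceeding 10.983 is 11.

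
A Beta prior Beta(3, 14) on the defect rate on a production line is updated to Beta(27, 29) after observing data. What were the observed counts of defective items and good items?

24 defective items and 15 good items

Under Beta–binomial conjugacy the posterior parameters are (α+s, β+f).
Match parameters: s=27−3=24, f=29−14=15.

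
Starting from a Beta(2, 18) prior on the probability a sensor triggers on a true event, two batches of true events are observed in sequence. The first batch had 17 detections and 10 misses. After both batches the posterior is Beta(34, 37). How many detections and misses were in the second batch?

Because Beta–binomial updating is additive in the counts, the combined data contributed (α_post−α_prior, β_post−β_prior) successes and failures.
Total across both batches: 34−2=32 detections, 37−18=19 misses.
Subtract the first batch: 32−17=15 detections and 19−10=9 misses.

15 detections and 9 misses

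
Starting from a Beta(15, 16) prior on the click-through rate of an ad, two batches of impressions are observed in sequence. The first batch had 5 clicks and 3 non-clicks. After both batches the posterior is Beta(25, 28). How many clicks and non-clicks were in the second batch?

Sequential conjugate updates are equivalent to a single update on the pooled data, so total successes = posterior α − prior α and total failures = posterior β − prior β.
Total across both batches: 25−15=10 clicks, 28−16=12 non-clicks.
Subtract the first batch: 10−5=5 clicks and 12−3=9 non-clicks.

5 clicks and 9 non-clicks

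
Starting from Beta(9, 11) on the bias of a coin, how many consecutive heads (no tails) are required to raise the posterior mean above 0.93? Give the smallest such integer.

k = 138

After k heads and 0 tails the posterior is Beta(9+k, 11), with mean (9+k)/(9+11+k).
Set (9+k)/(20+k) > 0.93 and solve: k > (0.93·20 − 9)/(1 − 0.93) = 137.143.
The smallest integer exceeding 137.143 is 138, and checking k=138: (147)/(158) = 0.9304 > 0.93.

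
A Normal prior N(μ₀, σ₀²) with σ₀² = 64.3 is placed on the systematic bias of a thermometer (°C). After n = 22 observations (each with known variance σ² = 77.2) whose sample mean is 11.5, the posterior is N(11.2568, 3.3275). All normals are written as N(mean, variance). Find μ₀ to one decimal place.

μ₀ = 6.8

With known observation variance, the Normal–Normal posterior has precision τ_n = τ₀ + n/σ² and mean μ_n = (τ₀μ₀ + (n/σ²)x̄)/τ_n.
Here τ₀ = 1/64.3 = 0.015552 and τ_data = 22/77.2 = 0.284974, so τ_n = 0.300526.
Rearranging for μ₀: μ₀ = (μ_n·τ_n − τ_data·x̄)/τ₀ = (11.2568·0.300526 − 0.284974·11.5) / 0.015552 = 0.105760/0.015552 ≈ 6.8.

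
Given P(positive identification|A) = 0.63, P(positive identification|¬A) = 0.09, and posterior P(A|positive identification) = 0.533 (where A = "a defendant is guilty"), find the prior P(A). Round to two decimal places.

In odds form, posterior odds = prior odds × likelihood ratio, so prior odds = posterior odds ÷ LR.
Posterior odds = 0.533/(1−0.533) = 1.1413. LR = 0.63/0.09 = 7.0000.
Prior odds = 1.1413/7.0000 = 0.1630, so P(A) = 0.1630/(1+0.1630) ≈ 0.14.

P(A) = 0.14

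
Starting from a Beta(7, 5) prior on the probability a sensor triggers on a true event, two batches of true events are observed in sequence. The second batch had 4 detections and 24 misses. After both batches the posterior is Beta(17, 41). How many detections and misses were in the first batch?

6 detections and 12 misses

Sequential conjugate updates are equivalent to a single update on the pooled data, so total successes = posterior α − prior α and total failures = posterior β − prior β.
Total across both batches: 17−7=10 detections, 41−5=36 misses.
Subtract the second batch: 10−4=6 detections and 36−24=12 misses.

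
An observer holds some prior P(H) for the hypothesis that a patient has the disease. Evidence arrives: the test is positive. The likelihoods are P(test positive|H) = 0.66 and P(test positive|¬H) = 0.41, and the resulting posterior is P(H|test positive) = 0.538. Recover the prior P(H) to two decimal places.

P(H) = 0.42

Bayes' rule in odds form gives O(H|E) = O(H)·[P(E|H)/P(E|¬H)], hence O(H) = O(H|E)/LR.
Posterior odds = 0.538/(1−0.538) = 1.1645. LR = 0.66/0.41 = 1.6098.
Prior odds = 1.1645/1.6098 = 0.7234, so P(H) = 0.7234/(1+0.7234) ≈ 0.42.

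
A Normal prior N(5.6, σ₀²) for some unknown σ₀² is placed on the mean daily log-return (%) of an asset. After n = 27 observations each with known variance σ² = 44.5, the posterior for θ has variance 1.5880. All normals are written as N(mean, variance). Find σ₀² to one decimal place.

σ₀² = 43.5

Posterior precision equals prior precision plus data precision: 1/σ_n² = 1/σ₀² + n/σ².
So 1/σ₀² = 1/1.5880 − 27/44.5 = 0.629723 − 0.606742 = 0.022981.
Hence σ₀² = 1/0.022981 ≈ 43.5.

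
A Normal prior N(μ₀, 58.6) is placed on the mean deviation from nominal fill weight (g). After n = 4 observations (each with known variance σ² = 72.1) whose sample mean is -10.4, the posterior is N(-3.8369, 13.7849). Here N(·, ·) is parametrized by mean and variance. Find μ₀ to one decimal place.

μ₀ = 17.5

The posterior mean is a precision-weighted average: μ_n = (τ₀μ₀ + τ_data·x̄)/(τ₀+τ_data), with τ₀=1/σ₀² and τ_data=n/σ².
Here τ₀ = 1/58.6 = 0.017065 and τ_data = 4/72.1 = 0.055479, so τ_n = 0.072544.
Rearranging for μ₀: μ₀ = (μ_n·τ_n − τ_data·x̄)/τ₀ = (-3.8369·0.072544 − 0.055479·-10.4) / 0.017065 = 0.298638/0.017065 ≈ 17.5.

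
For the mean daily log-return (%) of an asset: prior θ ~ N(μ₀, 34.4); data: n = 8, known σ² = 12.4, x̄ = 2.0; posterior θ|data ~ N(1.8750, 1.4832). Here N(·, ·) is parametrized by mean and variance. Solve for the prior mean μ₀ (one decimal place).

μ₀ = -0.9

With known observation variance, the Normal–Normal posterior has precision τ_n = τ₀ + n/σ² and mean μ_n = (τ₀μ₀ + (n/σ²)x̄)/τ_n.
Here τ₀ = 1/34.4 = 0.029070 and τ_data = 8/12.4 = 0.645161, so τ_n = 0.674231.
Rearranging for μ₀: μ₀ = (μ_n·τ_n − τ_data·x̄)/τ₀ = (1.8750·0.674231 − 0.645161·2.0) / 0.029070 = -0.026139/0.029070 ≈ -0.9.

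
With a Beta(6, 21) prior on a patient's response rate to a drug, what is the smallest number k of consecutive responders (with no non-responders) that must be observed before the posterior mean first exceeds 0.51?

k = 16

After k responders and 0 non-responders the posterior is Beta(6+k, 21), with mean (6+k)/(6+21+k).
Set (6+k)/(27+k) > 0.51 and solve: k > (0.51·27 − 6)/(1 − 0.51) = 15.857.
The smallest integer exceeding 15.857 is 16, and checking k=16: (22)/(43) = 0.5116 > 0.51.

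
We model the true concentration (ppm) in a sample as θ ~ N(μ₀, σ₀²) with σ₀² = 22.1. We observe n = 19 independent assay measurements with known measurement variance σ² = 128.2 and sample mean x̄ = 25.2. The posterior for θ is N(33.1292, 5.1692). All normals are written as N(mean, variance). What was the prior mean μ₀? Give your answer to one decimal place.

μ₀ = 59.1

With known observation variance, the Normal–Normal posterior has precision τ_n = τ₀ + n/σ² and mean μ_n = (τ₀μ₀ + (n/σ²)x̄)/τ_n.
Here τ₀ = 1/22.1 = 0.045249 and τ_data = 19/128.2 = 0.148206, so τ_n = 0.193455.
Rearranging for μ₀: μ₀ = (μ_n·τ_n − τ_data·x̄)/τ₀ = (33.1292·0.193455 − 0.148206·25.2) / 0.045249 = 2.674218/0.045249 ≈ 59.1.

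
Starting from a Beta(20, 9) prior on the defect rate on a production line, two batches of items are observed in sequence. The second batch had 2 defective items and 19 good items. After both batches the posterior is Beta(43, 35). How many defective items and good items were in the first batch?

Because Beta–binomial updating is additive in the counts, the combined data contributed (α_post−α_prior, β_post−β_prior) successes and failures.
Total across both batches: 43−20=23 defective items, 35−9=26 good items.
Subtract the second batch: 23−2=21 defective items and 26−19=7 good items.

21 defective items and 7 good items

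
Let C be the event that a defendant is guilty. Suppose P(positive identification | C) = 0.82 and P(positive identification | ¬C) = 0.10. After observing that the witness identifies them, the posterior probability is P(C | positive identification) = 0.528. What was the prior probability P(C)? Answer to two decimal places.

In odds form, posterior odds = prior odds × likelihood ratio, so prior odds = posterior odds ÷ LR.
Posterior odds = 0.528/(1−0.528) = 1.1186. LR = 0.82/0.10 = 8.2000.
Prior odds = 1.1186/8.2000 = 0.1364, so P(C) = 0.1364/(1+0.1364) ≈ 0.12.

P(C) = 0.12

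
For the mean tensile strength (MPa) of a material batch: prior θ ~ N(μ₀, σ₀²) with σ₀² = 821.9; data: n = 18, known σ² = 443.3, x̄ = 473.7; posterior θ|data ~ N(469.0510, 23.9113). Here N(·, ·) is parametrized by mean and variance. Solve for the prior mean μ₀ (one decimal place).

The posterior mean is a precision-weighted average: μ_n = (τ₀μ₀ + τ_data·x̄)/(τ₀+τ_data), with τ₀=1/σ₀² and τ_data=n/σ².
Here τ₀ = 1/821.9 = 0.001217 and τ_data = 18/443.3 = 0.040605, so τ_n = 0.041822.
Rearranging for μ₀: μ₀ = (μ_n·τ_n − τ_data·x̄)/τ₀ = (469.0510·0.041822 − 0.040605·473.7) / 0.001217 = 0.382062/0.001217 ≈ 313.9.

μ₀ = 313.9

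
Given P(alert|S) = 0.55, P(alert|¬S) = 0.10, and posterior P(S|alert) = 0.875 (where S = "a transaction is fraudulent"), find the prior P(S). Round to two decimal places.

In odds form, posterior odds = prior odds × likelihood ratio, so prior odds = posterior odds ÷ LR.
Posterior odds = 0.875/(1−0.875) = 7.0000. LR = 0.55/0.10 = 5.5000.
Prior odds = 7.0000/5.5000 = 1.2727, so P(S) = 1.2727/(1+1.2727) ≈ 0.56.

P(S) = 0.56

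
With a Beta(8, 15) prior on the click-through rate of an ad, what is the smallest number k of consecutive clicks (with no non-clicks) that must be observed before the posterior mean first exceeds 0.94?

k = 228

After k clicks and 0 non-clicks the posterior is Beta(8+k, 15), with mean (8+k)/(8+15+k).
Set (8+k)/(23+k) > 0.94 and solve: k > (0.94·23 − 8)/(1 − 0.94) = 227.000.
The smallest integer exceeding 227.000 is 228.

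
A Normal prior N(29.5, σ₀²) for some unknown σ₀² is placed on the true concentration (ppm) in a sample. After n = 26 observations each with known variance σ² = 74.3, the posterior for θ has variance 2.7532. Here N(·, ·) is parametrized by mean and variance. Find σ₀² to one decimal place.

σ₀² = 75.3

For the Normal–Normal model with known σ², precisions add: τ_n = τ₀ + n/σ².
So 1/σ₀² = 1/2.7532 − 26/74.3 = 0.363214 − 0.349933 = 0.013281.
Hence σ₀² = 1/0.013281 ≈ 75.3.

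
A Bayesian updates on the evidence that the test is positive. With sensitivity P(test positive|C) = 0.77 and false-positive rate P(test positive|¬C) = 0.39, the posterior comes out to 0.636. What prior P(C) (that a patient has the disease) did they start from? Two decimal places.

P(C) = 0.47

Bayes' rule in odds form gives O(C|E) = O(C)·[P(E|C)/P(E|¬C)], hence O(C) = O(C|E)/LR.
Posterior odds = 0.636/(1−0.636) = 1.7473. LR = 0.77/0.39 = 1.9744.
Prior odds = 1.7473/1.9744 = 0.8850, so P(C) = 0.8850/(1+0.8850) ≈ 0.47.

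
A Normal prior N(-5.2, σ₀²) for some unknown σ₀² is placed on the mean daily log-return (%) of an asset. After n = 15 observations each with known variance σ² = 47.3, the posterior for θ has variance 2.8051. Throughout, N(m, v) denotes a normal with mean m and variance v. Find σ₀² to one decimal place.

Posterior precision equals prior precision plus data precision: 1/σ_n² = 1/σ₀² + n/σ².
So 1/σ₀² = 1/2.8051 − 15/47.3 = 0.356494 − 0.317125 = 0.039369.
Hence σ₀² = 1/0.039369 ≈ 25.4.

σ₀² = 25.4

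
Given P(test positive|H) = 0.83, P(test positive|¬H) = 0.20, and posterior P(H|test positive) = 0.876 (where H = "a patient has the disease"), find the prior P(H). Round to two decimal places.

P(H) = 0.63

In odds form, posterior odds = prior odds × likelihood ratio, so prior odds = posterior odds ÷ LR.
Posterior odds = 0.876/(1−0.876) = 7.0645. LR = 0.83/0.20 = 4.1500.
Prior odds = 7.0645/4.1500 = 1.7023, so P(H) = 1.7023/(1+1.7023) ≈ 0.63.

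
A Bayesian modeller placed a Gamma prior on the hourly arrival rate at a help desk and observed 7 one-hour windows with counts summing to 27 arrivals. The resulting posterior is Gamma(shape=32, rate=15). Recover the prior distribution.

Gamma(shape=5, rate=8)

A Gamma(α, β) prior (rate parametrization) on a Poisson rate with n observations summing to S gives posterior Gamma(α+S, β+n).
So α = 32 − 27 = 5 and β = 15 − 7 = 8.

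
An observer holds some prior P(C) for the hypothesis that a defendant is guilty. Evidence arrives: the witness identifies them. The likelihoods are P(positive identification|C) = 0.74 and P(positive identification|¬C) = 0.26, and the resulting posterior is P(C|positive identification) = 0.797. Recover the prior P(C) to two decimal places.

Bayes' rule in odds form gives O(C|E) = O(C)·[P(E|C)/P(E|¬C)], hence O(C) = O(C|E)/LR.
Posterior odds = 0.797/(1−0.797) = 3.9261. LR = 0.74/0.26 = 2.8462.
Prior odds = 3.9261/2.8462 = 1.3794, so P(C) = 1.3794/(1+1.3794) ≈ 0.58.

P(C) = 0.58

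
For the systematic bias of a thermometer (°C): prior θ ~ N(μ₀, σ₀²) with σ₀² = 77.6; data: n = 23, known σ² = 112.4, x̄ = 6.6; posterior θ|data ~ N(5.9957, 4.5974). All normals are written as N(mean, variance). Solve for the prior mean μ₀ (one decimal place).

The posterior mean is a precision-weighted average: μ_n = (τ₀μ₀ + τ_data·x̄)/(τ₀+τ_data), with τ₀=1/σ₀² and τ_data=n/σ².
Here τ₀ = 1/77.6 = 0.012887 and τ_data = 23/112.4 = 0.204626, so τ_n = 0.217513.
Rearranging for μ₀: μ₀ = (μ_n·τ_n − τ_data·x̄)/τ₀ = (5.9957·0.217513 − 0.204626·6.6) / 0.012887 = -0.046389/0.012887 ≈ -3.6.

μ₀ = -3.6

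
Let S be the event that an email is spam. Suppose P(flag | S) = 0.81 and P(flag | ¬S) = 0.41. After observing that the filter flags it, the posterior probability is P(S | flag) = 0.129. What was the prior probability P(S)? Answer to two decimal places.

P(S) = 0.07

Bayes' rule in odds form gives O(S|E) = O(S)·[P(E|S)/P(E|¬S)], hence O(S) = O(S|E)/LR.
Posterior odds = 0.129/(1−0.129) = 0.1481. LR = 0.81/0.41 = 1.9756.
Prior odds = 0.1481/1.9756 = 0.0750, so P(S) = 0.0750/(1+0.0750) ≈ 0.07.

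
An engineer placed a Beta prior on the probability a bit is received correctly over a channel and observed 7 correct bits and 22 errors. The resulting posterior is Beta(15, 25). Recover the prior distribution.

Beta(8, 3)

Under Beta–binomial conjugacy the posterior parameters are (a+s, b+f).
So a = 15 − 7 = 8 and b = 25 − 22 = 3.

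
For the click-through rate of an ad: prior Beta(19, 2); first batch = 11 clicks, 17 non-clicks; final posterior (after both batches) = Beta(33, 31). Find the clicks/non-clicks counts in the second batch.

Sequential conjugate updates are equivalent to a single update on the pooled data, so total successes = posterior α − prior α and total failures = posterior β − prior β.
Total across both batches: 33−19=14 clicks, 31−2=29 non-clicks.
Subtract the first batch: 14−11=3 clicks and 29−17=12 non-clicks.

3 clicks and 12 non-clicks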